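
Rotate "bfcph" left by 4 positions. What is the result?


Input: "bfcph", rotate left by 4
First 4 characters: "bfcp"
Remaining characters: "h"
Concatenate remaining + first: "h" + "bfcp" = "hbfcp"

hbfcp


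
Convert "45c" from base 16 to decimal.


Input: "45c" in base 16
Positional expansion:
  Digit '4' (value 4) x 16^2 = 1024
  Digit '5' (value 5) x 16^1 = 80
  Digit 'c' (value 12) x 16^0 = 12
Sum = 1116

1116


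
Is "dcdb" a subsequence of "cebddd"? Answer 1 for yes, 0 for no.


Check if "dcdb" is a subsequence of "cebddd"
Greedy scan:
  Position 0 ('c'): no match needed
  Position 1 ('e'): no match needed
  Position 2 ('b'): no match needed
  Position 3 ('d'): matches sub[0] = 'd'
  Position 4 ('d'): no match needed
  Position 5 ('d'): no match needed
Only matched 1/4 characters => not a subsequence

0


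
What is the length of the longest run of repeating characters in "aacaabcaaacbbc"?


Input: "aacaabcaaacbbc"
Scanning for longest run:
  Position 1 ('a'): continues run of 'a', length=2
  Position 2 ('c'): new char, reset run to 1
  Position 3 ('a'): new char, reset run to 1
  Position 4 ('a'): continues run of 'a', length=2
  Position 5 ('b'): new char, reset run to 1
  Position 6 ('c'): new char, reset run to 1
  Position 7 ('a'): new char, reset run to 1
  Position 8 ('a'): continues run of 'a', length=2
  Position 9 ('a'): continues run of 'a', length=3
  Position 10 ('c'): new char, reset run to 1
  Position 11 ('b'): new char, reset run to 1
  Position 12 ('b'): continues run of 'b', length=2
  Position 13 ('c'): new char, reset run to 1
Longest run: 'a' with length 3

3


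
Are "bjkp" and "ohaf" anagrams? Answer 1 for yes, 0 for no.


Strings: "bjkp", "ohaf"
Sorted first:  bjkp
Sorted second: afho
Differ at position 0: 'b' vs 'a' => not anagrams

0


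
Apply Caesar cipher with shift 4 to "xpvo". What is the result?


Caesar cipher: shift "xpvo" by 4
  'x' (pos 23) + 4 = pos 1 = 'b'
  'p' (pos 15) + 4 = pos 19 = 't'
  'v' (pos 21) + 4 = pos 25 = 'z'
  'o' (pos 14) + 4 = pos 18 = 's'
Result: btzs

btzs


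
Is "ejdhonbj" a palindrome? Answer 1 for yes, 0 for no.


Input: ejdhonbj
Reversed: jbnohdje
  Compare pos 0 ('e') with pos 7 ('j'): MISMATCH
  Compare pos 1 ('j') with pos 6 ('b'): MISMATCH
  Compare pos 2 ('d') with pos 5 ('n'): MISMATCH
  Compare pos 3 ('h') with pos 4 ('o'): MISMATCH
Result: not a palindrome

0


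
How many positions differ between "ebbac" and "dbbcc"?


Comparing "ebbac" and "dbbcc" position by position:
  Position 0: 'e' vs 'd' => DIFFER
  Position 1: 'b' vs 'b' => same
  Position 2: 'b' vs 'b' => same
  Position 3: 'a' vs 'c' => DIFFER
  Position 4: 'c' vs 'c' => same
Positions that differ: 2

2


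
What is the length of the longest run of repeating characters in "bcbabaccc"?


Input: "bcbabaccc"
Scanning for longest run:
  Position 1 ('c'): new char, reset run to 1
  Position 2 ('b'): new char, reset run to 1
  Position 3 ('a'): new char, reset run to 1
  Position 4 ('b'): new char, reset run to 1
  Position 5 ('a'): new char, reset run to 1
  Position 6 ('c'): new char, reset run to 1
  Position 7 ('c'): continues run of 'c', length=2
  Position 8 ('c'): continues run of 'c', length=3
Longest run: 'c' with length 3

3


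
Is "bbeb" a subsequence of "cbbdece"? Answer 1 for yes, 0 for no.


Check if "bbeb" is a subsequence of "cbbdece"
Greedy scan:
  Position 0 ('c'): no match needed
  Position 1 ('b'): matches sub[0] = 'b'
  Position 2 ('b'): matches sub[1] = 'b'
  Position 3 ('d'): no match needed
  Position 4 ('e'): matches sub[2] = 'e'
  Position 5 ('c'): no match needed
  Position 6 ('e'): no match needed
Only matched 3/4 characters => not a subsequence

0


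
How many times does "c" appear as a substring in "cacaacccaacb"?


Searching for "c" in "cacaacccaacb"
Scanning each position:
  Position 0: "c" => MATCH
  Position 1: "a" => no
  Position 2: "c" => MATCH
  Position 3: "a" => no
  Position 4: "a" => no
  Position 5: "c" => MATCH
  Position 6: "c" => MATCH
  Position 7: "c" => MATCH
  Position 8: "a" => no
  Position 9: "a" => no
  Position 10: "c" => MATCH
  Position 11: "b" => no
Total occurrences: 6

6


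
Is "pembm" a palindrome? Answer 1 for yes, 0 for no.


Input: pembm
Reversed: mbmep
  Compare pos 0 ('p') with pos 4 ('m'): MISMATCH
  Compare pos 1 ('e') with pos 3 ('b'): MISMATCH
Result: not a palindrome

0


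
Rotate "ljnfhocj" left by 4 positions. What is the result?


Input: "ljnfhocj", rotate left by 4
First 4 characters: "ljnf"
Remaining characters: "hocj"
Concatenate remaining + first: "hocj" + "ljnf" = "hocjljnf"

hocjljnf


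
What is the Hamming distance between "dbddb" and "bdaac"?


Comparing "dbddb" and "bdaac" position by position:
  Position 0: 'd' vs 'b' => differ
  Position 1: 'b' vs 'd' => differ
  Position 2: 'd' vs 'a' => differ
  Position 3: 'd' vs 'a' => differ
  Position 4: 'b' vs 'c' => differ
Total differences (Hamming distance): 5

5


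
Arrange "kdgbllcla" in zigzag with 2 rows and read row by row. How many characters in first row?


Zigzag "kdgbllcla" into 2 rows:
Placing characters:
  'k' => row 0
  'd' => row 1
  'g' => row 0
  'b' => row 1
  'l' => row 0
  'l' => row 1
  'c' => row 0
  'l' => row 1
  'a' => row 0
Rows:
  Row 0: "kglca"
  Row 1: "dbll"
First row length: 5

5


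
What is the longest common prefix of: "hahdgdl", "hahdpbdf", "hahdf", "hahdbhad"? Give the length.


Words: hahdgdl, hahdpbdf, hahdf, hahdbhad
  Position 0: all 'h' => match
  Position 1: all 'a' => match
  Position 2: all 'h' => match
  Position 3: all 'd' => match
  Position 4: ('g', 'p', 'f', 'b') => mismatch, stop
LCP = "hahd" (length 4)

4


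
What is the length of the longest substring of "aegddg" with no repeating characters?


Input: "aegddg"
Sliding window (track last position of each char):
  Position 0 ('a'): window [0,0] length 1 -- new best
  Position 1 ('e'): window [0,1] length 2 -- new best
  Position 2 ('g'): window [0,2] length 3 -- new best
  Position 3 ('d'): window [0,3] length 4 -- new best
  Position 4 ('d'): repeat (last at 3), move window start to 4
  Position 4 ('d'): window [4,4] length 1
  Position 5 ('g'): window [4,5] length 2
Longest substring with no repeats: "aegd" with length 4

4


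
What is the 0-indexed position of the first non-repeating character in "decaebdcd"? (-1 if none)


Input: decaebdcd
Character frequencies:
  'a': 1
  'b': 1
  'c': 2
  'd': 3
  'e': 2
Scanning left to right for freq == 1:
  Position 0 ('d'): freq=3, skip
  Position 1 ('e'): freq=2, skip
  Position 2 ('c'): freq=2, skip
  Position 3 ('a'): unique! => answer = 3

3


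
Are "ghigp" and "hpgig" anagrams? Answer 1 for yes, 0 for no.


Strings: "ghigp", "hpgig"
Sorted first:  gghip
Sorted second: gghip
Sorted forms match => anagrams

1


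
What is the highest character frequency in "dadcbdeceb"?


Input: dadcbdeceb
Character counts:
  'a': 1
  'b': 2
  'c': 2
  'd': 3
  'e': 2
Maximum frequency: 3

3


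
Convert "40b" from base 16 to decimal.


Input: "40b" in base 16
Positional expansion:
  Digit '4' (value 4) x 16^2 = 1024
  Digit '0' (value 0) x 16^1 = 0
  Digit 'b' (value 11) x 16^0 = 11
Sum = 1035

1035


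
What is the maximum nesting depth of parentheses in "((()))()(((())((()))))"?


Input: "((()))()(((())((()))))"
Tracking depth:
  Position 0 '(': depth becomes 1
  Position 1 '(': depth becomes 2
  Position 2 '(': depth becomes 3
  Position 3 ')': depth becomes 2
  Position 4 ')': depth becomes 1
  Position 5 ')': depth becomes 0
  Position 6 '(': depth becomes 1
  Position 7 ')': depth becomes 0
  Position 8 '(': depth becomes 1
  Position 9 '(': depth becomes 2
  Position 10 '(': depth becomes 3
  Position 11 '(': depth becomes 4
  Position 12 ')': depth becomes 3
  Position 13 ')': depth becomes 2
  Position 14 '(': depth becomes 3
  Position 15 '(': depth becomes 4
  Position 16 '(': depth becomes 5
  Position 17 ')': depth becomes 4
  Position 18 ')': depth becomes 3
  Position 19 ')': depth becomes 2
  Position 20 ')': depth becomes 1
  Position 21 ')': depth becomes 0
Maximum depth reached: 5

5


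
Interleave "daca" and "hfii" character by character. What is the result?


Interleaving "daca" and "hfii":
  Position 0: 'd' from first, 'h' from second => "dh"
  Position 1: 'a' from first, 'f' from second => "af"
  Position 2: 'c' from first, 'i' from second => "ci"
  Position 3: 'a' from first, 'i' from second => "ai"
Result: dhafciai

dhafciai


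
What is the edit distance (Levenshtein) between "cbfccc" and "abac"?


Computing edit distance: "cbfccc" -> "abac"
DP table:
           a    b    a    c
      0    1    2    3    4
  c   1    1    2    3    3
  b   2    2    1    2    3
  f   3    3    2    2    3
  c   4    4    3    3    2
  c   5    5    4    4    3
  c   6    6    5    5    4
Edit distance = dp[6][4] = 4

4


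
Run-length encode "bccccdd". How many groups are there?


Input: bccccdd
Scanning for consecutive runs:
  Group 1: 'b' x 1 (positions 0-0)
  Group 2: 'c' x 4 (positions 1-4)
  Group 3: 'd' x 2 (positions 5-6)
Total groups: 3

3


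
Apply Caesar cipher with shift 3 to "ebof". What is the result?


Caesar cipher: shift "ebof" by 3
  'e' (pos 4) + 3 = pos 7 = 'h'
  'b' (pos 1) + 3 = pos 4 = 'e'
  'o' (pos 14) + 3 = pos 17 = 'r'
  'f' (pos 5) + 3 = pos 8 = 'i'
Result: heri

heri


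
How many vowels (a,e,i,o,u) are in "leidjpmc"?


Input: leidjpmc
Checking each character:
  'l' at position 0: consonant
  'e' at position 1: vowel (running total: 1)
  'i' at position 2: vowel (running total: 2)
  'd' at position 3: consonant
  'j' at position 4: consonant
  'p' at position 5: consonant
  'm' at position 6: consonant
  'c' at position 7: consonant
Total vowels: 2

2


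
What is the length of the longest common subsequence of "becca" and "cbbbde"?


LCS of "becca" and "cbbbde"
DP table:
           c    b    b    b    d    e
      0    0    0    0    0    0    0
  b   0    0    1    1    1    1    1
  e   0    0    1    1    1    1    2
  c   0    1    1    1    1    1    2
  c   0    1    1    1    1    1    2
  a   0    1    1    1    1    1    2
LCS length = dp[5][6] = 2

2


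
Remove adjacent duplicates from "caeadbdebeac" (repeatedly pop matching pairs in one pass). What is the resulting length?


Input: caeadbdebeac
Stack-based adjacent duplicate removal:
  Read 'c': push. Stack: c
  Read 'a': push. Stack: ca
  Read 'e': push. Stack: cae
  Read 'a': push. Stack: caea
  Read 'd': push. Stack: caead
  Read 'b': push. Stack: caeadb
  Read 'd': push. Stack: caeadbd
  Read 'e': push. Stack: caeadbde
  Read 'b': push. Stack: caeadbdeb
  Read 'e': push. Stack: caeadbdebe
  Read 'a': push. Stack: caeadbdebea
  Read 'c': push. Stack: caeadbdebeac
Final stack: "caeadbdebeac" (length 12)

12


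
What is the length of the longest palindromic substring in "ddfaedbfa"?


Input: "ddfaedbfa"
Checking substrings for palindromes:
  [0:2] "dd" (len 2) => palindrome
Longest palindromic substring: "dd" with length 2

2


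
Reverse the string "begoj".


Input: begoj
Reading characters right to left:
  Position 4: 'j'
  Position 3: 'o'
  Position 2: 'g'
  Position 1: 'e'
  Position 0: 'b'
Reversed: jogeb

jogeb


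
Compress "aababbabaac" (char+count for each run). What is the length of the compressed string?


Input: aababbabaac
Runs:
  'a' x 2 => "a2"
  'b' x 1 => "b1"
  'a' x 1 => "a1"
  'b' x 2 => "b2"
  'a' x 1 => "a1"
  'b' x 1 => "b1"
  'a' x 2 => "a2"
  'c' x 1 => "c1"
Compressed: "a2b1a1b2a1b1a2c1"
Compressed length: 16

16


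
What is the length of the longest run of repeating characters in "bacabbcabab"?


Input: "bacabbcabab"
Scanning for longest run:
  Position 1 ('a'): new char, reset run to 1
  Position 2 ('c'): new char, reset run to 1
  Position 3 ('a'): new char, reset run to 1
  Position 4 ('b'): new char, reset run to 1
  Position 5 ('b'): continues run of 'b', length=2
  Position 6 ('c'): new char, reset run to 1
  Position 7 ('a'): new char, reset run to 1
  Position 8 ('b'): new char, reset run to 1
  Position 9 ('a'): new char, reset run to 1
  Position 10 ('b'): new char, reset run to 1
Longest run: 'b' with length 2

2


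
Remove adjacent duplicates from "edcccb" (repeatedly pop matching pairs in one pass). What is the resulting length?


Input: edcccb
Stack-based adjacent duplicate removal:
  Read 'e': push. Stack: e
  Read 'd': push. Stack: ed
  Read 'c': push. Stack: edc
  Read 'c': matches stack top 'c' => pop. Stack: ed
  Read 'c': push. Stack: edc
  Read 'b': push. Stack: edcb
Final stack: "edcb" (length 4)

4


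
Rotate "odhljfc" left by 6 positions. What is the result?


Input: "odhljfc", rotate left by 6
First 6 characters: "odhljf"
Remaining characters: "c"
Concatenate remaining + first: "c" + "odhljf" = "codhljf"

codhljf


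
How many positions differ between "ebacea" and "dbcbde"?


Comparing "ebacea" and "dbcbde" position by position:
  Position 0: 'e' vs 'd' => DIFFER
  Position 1: 'b' vs 'b' => same
  Position 2: 'a' vs 'c' => DIFFER
  Position 3: 'c' vs 'b' => DIFFER
  Position 4: 'e' vs 'd' => DIFFER
  Position 5: 'a' vs 'e' => DIFFER
Positions that differ: 5

5


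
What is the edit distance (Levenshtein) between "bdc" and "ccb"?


Computing edit distance: "bdc" -> "ccb"
DP table:
           c    c    b
      0    1    2    3
  b   1    1    2    2
  d   2    2    2    3
  c   3    2    2    3
Edit distance = dp[3][3] = 3

3


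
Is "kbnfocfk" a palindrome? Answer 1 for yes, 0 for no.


Input: kbnfocfk
Reversed: kfcofnbk
  Compare pos 0 ('k') with pos 7 ('k'): match
  Compare pos 1 ('b') with pos 6 ('f'): MISMATCH
  Compare pos 2 ('n') with pos 5 ('c'): MISMATCH
  Compare pos 3 ('f') with pos 4 ('o'): MISMATCH
Result: not a palindrome

0


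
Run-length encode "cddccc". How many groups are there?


Input: cddccc
Scanning for consecutive runs:
  Group 1: 'c' x 1 (positions 0-0)
  Group 2: 'd' x 2 (positions 1-2)
  Group 3: 'c' x 3 (positions 3-5)
Total groups: 3

3


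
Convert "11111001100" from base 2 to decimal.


Input: "11111001100" in base 2
Positional expansion:
  Digit '1' (value 1) x 2^10 = 1024
  Digit '1' (value 1) x 2^9 = 512
  Digit '1' (value 1) x 2^8 = 256
  Digit '1' (value 1) x 2^7 = 128
  Digit '1' (value 1) x 2^6 = 64
  Digit '0' (value 0) x 2^5 = 0
  Digit '0' (value 0) x 2^4 = 0
  Digit '1' (value 1) x 2^3 = 8
  Digit '1' (value 1) x 2^2 = 4
  Digit '0' (value 0) x 2^1 = 0
  Digit '0' (value 0) x 2^0 = 0
Sum = 1996

1996


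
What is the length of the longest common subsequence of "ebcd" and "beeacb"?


LCS of "ebcd" and "beeacb"
DP table:
           b    e    e    a    c    b
      0    0    0    0    0    0    0
  e   0    0    1    1    1    1    1
  b   0    1    1    1    1    1    2
  c   0    1    1    1    1    2    2
  d   0    1    1    1    1    2    2
LCS length = dp[4][6] = 2

2


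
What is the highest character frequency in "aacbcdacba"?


Input: aacbcdacba
Character counts:
  'a': 4
  'b': 2
  'c': 3
  'd': 1
Maximum frequency: 4

4


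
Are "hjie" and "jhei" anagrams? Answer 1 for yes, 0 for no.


Strings: "hjie", "jhei"
Sorted first:  ehij
Sorted second: ehij
Sorted forms match => anagrams

1


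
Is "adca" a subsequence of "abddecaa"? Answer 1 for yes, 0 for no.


Check if "adca" is a subsequence of "abddecaa"
Greedy scan:
  Position 0 ('a'): matches sub[0] = 'a'
  Position 1 ('b'): no match needed
  Position 2 ('d'): matches sub[1] = 'd'
  Position 3 ('d'): no match needed
  Position 4 ('e'): no match needed
  Position 5 ('c'): matches sub[2] = 'c'
  Position 6 ('a'): matches sub[3] = 'a'
  Position 7 ('a'): no match needed
All 4 characters matched => is a subsequence

1


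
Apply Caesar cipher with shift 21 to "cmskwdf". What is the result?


Caesar cipher: shift "cmskwdf" by 21
  'c' (pos 2) + 21 = pos 23 = 'x'
  'm' (pos 12) + 21 = pos 7 = 'h'
  's' (pos 18) + 21 = pos 13 = 'n'
  'k' (pos 10) + 21 = pos 5 = 'f'
  'w' (pos 22) + 21 = pos 17 = 'r'
  'd' (pos 3) + 21 = pos 24 = 'y'
  'f' (pos 5) + 21 = pos 0 = 'a'
Result: xhnfrya

xhnfrya


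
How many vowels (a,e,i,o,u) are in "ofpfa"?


Input: ofpfa
Checking each character:
  'o' at position 0: vowel (running total: 1)
  'f' at position 1: consonant
  'p' at position 2: consonant
  'f' at position 3: consonant
  'a' at position 4: vowel (running total: 2)
Total vowels: 2

2


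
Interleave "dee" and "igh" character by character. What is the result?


Interleaving "dee" and "igh":
  Position 0: 'd' from first, 'i' from second => "di"
  Position 1: 'e' from first, 'g' from second => "eg"
  Position 2: 'e' from first, 'h' from second => "eh"
Result: diegeh

diegeh


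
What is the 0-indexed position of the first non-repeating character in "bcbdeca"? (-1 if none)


Input: bcbdeca
Character frequencies:
  'a': 1
  'b': 2
  'c': 2
  'd': 1
  'e': 1
Scanning left to right for freq == 1:
  Position 0 ('b'): freq=2, skip
  Position 1 ('c'): freq=2, skip
  Position 2 ('b'): freq=2, skip
  Position 3 ('d'): unique! => answer = 3

3


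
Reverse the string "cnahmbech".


Input: cnahmbech
Reading characters right to left:
  Position 8: 'h'
  Position 7: 'c'
  Position 6: 'e'
  Position 5: 'b'
  Position 4: 'm'
  Position 3: 'h'
  Position 2: 'a'
  Position 1: 'n'
  Position 0: 'c'
Reversed: hcebmhanc

hcebmhanc


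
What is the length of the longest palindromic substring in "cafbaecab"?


Input: "cafbaecab"
Checking substrings for palindromes:
  No multi-char palindromic substrings found
Longest palindromic substring: "c" with length 1

1


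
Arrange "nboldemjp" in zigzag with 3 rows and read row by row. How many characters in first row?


Zigzag "nboldemjp" into 3 rows:
Placing characters:
  'n' => row 0
  'b' => row 1
  'o' => row 2
  'l' => row 1
  'd' => row 0
  'e' => row 1
  'm' => row 2
  'j' => row 1
  'p' => row 0
Rows:
  Row 0: "ndp"
  Row 1: "blej"
  Row 2: "om"
First row length: 3

3


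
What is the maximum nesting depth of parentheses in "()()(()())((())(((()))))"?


Input: "()()(()())((())(((()))))"
Tracking depth:
  Position 0 '(': depth becomes 1
  Position 1 ')': depth becomes 0
  Position 2 '(': depth becomes 1
  Position 3 ')': depth becomes 0
  Position 4 '(': depth becomes 1
  Position 5 '(': depth becomes 2
  Position 6 ')': depth becomes 1
  Position 7 '(': depth becomes 2
  Position 8 ')': depth becomes 1
  Position 9 ')': depth becomes 0
  Position 10 '(': depth becomes 1
  Position 11 '(': depth becomes 2
  Position 12 '(': depth becomes 3
  Position 13 ')': depth becomes 2
  Position 14 ')': depth becomes 1
  Position 15 '(': depth becomes 2
  Position 16 '(': depth becomes 3
  Position 17 '(': depth becomes 4
  Position 18 '(': depth becomes 5
  Position 19 ')': depth becomes 4
  Position 20 ')': depth becomes 3
  Position 21 ')': depth becomes 2
  Position 22 ')': depth becomes 1
  Position 23 ')': depth becomes 0
Maximum depth reached: 5

5


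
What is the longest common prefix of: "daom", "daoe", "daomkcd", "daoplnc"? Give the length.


Words: daom, daoe, daomkcd, daoplnc
  Position 0: all 'd' => match
  Position 1: all 'a' => match
  Position 2: all 'o' => match
  Position 3: ('m', 'e', 'm', 'p') => mismatch, stop
LCP = "dao" (length 3)

3


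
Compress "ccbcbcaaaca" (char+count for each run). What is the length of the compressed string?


Input: ccbcbcaaaca
Runs:
  'c' x 2 => "c2"
  'b' x 1 => "b1"
  'c' x 1 => "c1"
  'b' x 1 => "b1"
  'c' x 1 => "c1"
  'a' x 3 => "a3"
  'c' x 1 => "c1"
  'a' x 1 => "a1"
Compressed: "c2b1c1b1c1a3c1a1"
Compressed length: 16

16


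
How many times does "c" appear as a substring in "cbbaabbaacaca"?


Searching for "c" in "cbbaabbaacaca"
Scanning each position:
  Position 0: "c" => MATCH
  Position 1: "b" => no
  Position 2: "b" => no
  Position 3: "a" => no
  Position 4: "a" => no
  Position 5: "b" => no
  Position 6: "b" => no
  Position 7: "a" => no
  Position 8: "a" => no
  Position 9: "c" => MATCH
  Position 10: "a" => no
  Position 11: "c" => MATCH
  Position 12: "a" => no
Total occurrences: 3

3


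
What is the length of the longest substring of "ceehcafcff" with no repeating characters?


Input: "ceehcafcff"
Sliding window (track last position of each char):
  Position 0 ('c'): window [0,0] length 1 -- new best
  Position 1 ('e'): window [0,1] length 2 -- new best
  Position 2 ('e'): repeat (last at 1), move window start to 2
  Position 2 ('e'): window [2,2] length 1
  Position 3 ('h'): window [2,3] length 2
  Position 4 ('c'): window [2,4] length 3 -- new best
  Position 5 ('a'): window [2,5] length 4 -- new best
  Position 6 ('f'): window [2,6] length 5 -- new best
  Position 7 ('c'): repeat (last at 4), move window start to 5
  Position 7 ('c'): window [5,7] length 3
  Position 8 ('f'): repeat (last at 6), move window start to 7
  Position 8 ('f'): window [7,8] length 2
  Position 9 ('f'): repeat (last at 8), move window start to 9
  Position 9 ('f'): window [9,9] length 1
Longest substring with no repeats: "ehcaf" with length 5

5


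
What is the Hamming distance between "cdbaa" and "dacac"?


Comparing "cdbaa" and "dacac" position by position:
  Position 0: 'c' vs 'd' => differ
  Position 1: 'd' vs 'a' => differ
  Position 2: 'b' vs 'c' => differ
  Position 3: 'a' vs 'a' => same
  Position 4: 'a' vs 'c' => differ
Total differences (Hamming distance): 4

4


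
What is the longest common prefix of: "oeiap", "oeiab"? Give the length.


Words: oeiap, oeiab
  Position 0: all 'o' => match
  Position 1: all 'e' => match
  Position 2: all 'i' => match
  Position 3: all 'a' => match
  Position 4: ('p', 'b') => mismatch, stop
LCP = "oeia" (length 4)

4


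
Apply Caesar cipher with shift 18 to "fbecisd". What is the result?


Caesar cipher: shift "fbecisd" by 18
  'f' (pos 5) + 18 = pos 23 = 'x'
  'b' (pos 1) + 18 = pos 19 = 't'
  'e' (pos 4) + 18 = pos 22 = 'w'
  'c' (pos 2) + 18 = pos 20 = 'u'
  'i' (pos 8) + 18 = pos 0 = 'a'
  's' (pos 18) + 18 = pos 10 = 'k'
  'd' (pos 3) + 18 = pos 21 = 'v'
Result: xtwuakv

xtwuakv


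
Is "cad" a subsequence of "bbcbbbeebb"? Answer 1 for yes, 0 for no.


Check if "cad" is a subsequence of "bbcbbbeebb"
Greedy scan:
  Position 0 ('b'): no match needed
  Position 1 ('b'): no match needed
  Position 2 ('c'): matches sub[0] = 'c'
  Position 3 ('b'): no match needed
  Position 4 ('b'): no match needed
  Position 5 ('b'): no match needed
  Position 6 ('e'): no match needed
  Position 7 ('e'): no match needed
  Position 8 ('b'): no match needed
  Position 9 ('b'): no match needed
Only matched 1/3 characters => not a subsequence

0


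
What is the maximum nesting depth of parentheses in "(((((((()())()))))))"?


Input: "(((((((()())()))))))"
Tracking depth:
  Position 0 '(': depth becomes 1
  Position 1 '(': depth becomes 2
  Position 2 '(': depth becomes 3
  Position 3 '(': depth becomes 4
  Position 4 '(': depth becomes 5
  Position 5 '(': depth becomes 6
  Position 6 '(': depth becomes 7
  Position 7 '(': depth becomes 8
  Position 8 ')': depth becomes 7
  Position 9 '(': depth becomes 8
  Position 10 ')': depth becomes 7
  Position 11 ')': depth becomes 6
  Position 12 '(': depth becomes 7
  Position 13 ')': depth becomes 6
  Position 14 ')': depth becomes 5
  Position 15 ')': depth becomes 4
  Position 16 ')': depth becomes 3
  Position 17 ')': depth becomes 2
  Position 18 ')': depth becomes 1
  Position 19 ')': depth becomes 0
Maximum depth reached: 8

8


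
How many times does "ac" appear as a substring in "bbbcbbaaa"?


Searching for "ac" in "bbbcbbaaa"
Scanning each position:
  Position 0: "bb" => no
  Position 1: "bb" => no
  Position 2: "bc" => no
  Position 3: "cb" => no
  Position 4: "bb" => no
  Position 5: "ba" => no
  Position 6: "aa" => no
  Position 7: "aa" => no
Total occurrences: 0

0


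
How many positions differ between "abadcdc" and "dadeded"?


Comparing "abadcdc" and "dadeded" position by position:
  Position 0: 'a' vs 'd' => DIFFER
  Position 1: 'b' vs 'a' => DIFFER
  Position 2: 'a' vs 'd' => DIFFER
  Position 3: 'd' vs 'e' => DIFFER
  Position 4: 'c' vs 'd' => DIFFER
  Position 5: 'd' vs 'e' => DIFFER
  Position 6: 'c' vs 'd' => DIFFER
Positions that differ: 7

7


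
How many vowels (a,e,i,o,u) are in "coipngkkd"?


Input: coipngkkd
Checking each character:
  'c' at position 0: consonant
  'o' at position 1: vowel (running total: 1)
  'i' at position 2: vowel (running total: 2)
  'p' at position 3: consonant
  'n' at position 4: consonant
  'g' at position 5: consonant
  'k' at position 6: consonant
  'k' at position 7: consonant
  'd' at position 8: consonant
Total vowels: 2

2


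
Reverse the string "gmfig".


Input: gmfig
Reading characters right to left:
  Position 4: 'g'
  Position 3: 'i'
  Position 2: 'f'
  Position 1: 'm'
  Position 0: 'g'
Reversed: gifmg

gifmg


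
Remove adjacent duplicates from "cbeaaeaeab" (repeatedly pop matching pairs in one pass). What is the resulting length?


Input: cbeaaeaeab
Stack-based adjacent duplicate removal:
  Read 'c': push. Stack: c
  Read 'b': push. Stack: cb
  Read 'e': push. Stack: cbe
  Read 'a': push. Stack: cbea
  Read 'a': matches stack top 'a' => pop. Stack: cbe
  Read 'e': matches stack top 'e' => pop. Stack: cb
  Read 'a': push. Stack: cba
  Read 'e': push. Stack: cbae
  Read 'a': push. Stack: cbaea
  Read 'b': push. Stack: cbaeab
Final stack: "cbaeab" (length 6)

6


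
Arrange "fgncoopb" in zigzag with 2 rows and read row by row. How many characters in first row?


Zigzag "fgncoopb" into 2 rows:
Placing characters:
  'f' => row 0
  'g' => row 1
  'n' => row 0
  'c' => row 1
  'o' => row 0
  'o' => row 1
  'p' => row 0
  'b' => row 1
Rows:
  Row 0: "fnop"
  Row 1: "gcob"
First row length: 4

4


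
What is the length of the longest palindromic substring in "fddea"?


Input: "fddea"
Checking substrings for palindromes:
  [1:3] "dd" (len 2) => palindrome
Longest palindromic substring: "dd" with length 2

2


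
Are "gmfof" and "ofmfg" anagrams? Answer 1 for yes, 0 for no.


Strings: "gmfof", "ofmfg"
Sorted first:  ffgmo
Sorted second: ffgmo
Sorted forms match => anagrams

1


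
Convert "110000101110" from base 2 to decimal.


Input: "110000101110" in base 2
Positional expansion:
  Digit '1' (value 1) x 2^11 = 2048
  Digit '1' (value 1) x 2^10 = 1024
  Digit '0' (value 0) x 2^9 = 0
  Digit '0' (value 0) x 2^8 = 0
  Digit '0' (value 0) x 2^7 = 0
  Digit '0' (value 0) x 2^6 = 0
  Digit '1' (value 1) x 2^5 = 32
  Digit '0' (value 0) x 2^4 = 0
  Digit '1' (value 1) x 2^3 = 8
  Digit '1' (value 1) x 2^2 = 4
  Digit '1' (value 1) x 2^1 = 2
  Digit '0' (value 0) x 2^0 = 0
Sum = 3118

3118


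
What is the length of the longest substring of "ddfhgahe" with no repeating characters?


Input: "ddfhgahe"
Sliding window (track last position of each char):
  Position 0 ('d'): window [0,0] length 1 -- new best
  Position 1 ('d'): repeat (last at 0), move window start to 1
  Position 1 ('d'): window [1,1] length 1
  Position 2 ('f'): window [1,2] length 2 -- new best
  Position 3 ('h'): window [1,3] length 3 -- new best
  Position 4 ('g'): window [1,4] length 4 -- new best
  Position 5 ('a'): window [1,5] length 5 -- new best
  Position 6 ('h'): repeat (last at 3), move window start to 4
  Position 6 ('h'): window [4,6] length 3
  Position 7 ('e'): window [4,7] length 4
Longest substring with no repeats: "dfhga" with length 5

5


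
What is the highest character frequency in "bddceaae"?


Input: bddceaae
Character counts:
  'a': 2
  'b': 1
  'c': 1
  'd': 2
  'e': 2
Maximum frequency: 2

2


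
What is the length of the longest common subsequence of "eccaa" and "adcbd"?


LCS of "eccaa" and "adcbd"
DP table:
           a    d    c    b    d
      0    0    0    0    0    0
  e   0    0    0    0    0    0
  c   0    0    0    1    1    1
  c   0    0    0    1    1    1
  a   0    1    1    1    1    1
  a   0    1    1    1    1    1
LCS length = dp[5][5] = 1

1


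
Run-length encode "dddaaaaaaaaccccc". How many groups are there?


Input: dddaaaaaaaaccccc
Scanning for consecutive runs:
  Group 1: 'd' x 3 (positions 0-2)
  Group 2: 'a' x 8 (positions 3-10)
  Group 3: 'c' x 5 (positions 11-15)
Total groups: 3

3


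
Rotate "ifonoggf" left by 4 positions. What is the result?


Input: "ifonoggf", rotate left by 4
First 4 characters: "ifon"
Remaining characters: "oggf"
Concatenate remaining + first: "oggf" + "ifon" = "oggfifon"

oggfifon


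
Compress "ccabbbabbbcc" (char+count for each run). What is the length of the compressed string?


Input: ccabbbabbbcc
Runs:
  'c' x 2 => "c2"
  'a' x 1 => "a1"
  'b' x 3 => "b3"
  'a' x 1 => "a1"
  'b' x 3 => "b3"
  'c' x 2 => "c2"
Compressed: "c2a1b3a1b3c2"
Compressed length: 12

12


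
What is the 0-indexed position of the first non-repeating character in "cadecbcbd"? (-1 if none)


Input: cadecbcbd
Character frequencies:
  'a': 1
  'b': 2
  'c': 3
  'd': 2
  'e': 1
Scanning left to right for freq == 1:
  Position 0 ('c'): freq=3, skip
  Position 1 ('a'): unique! => answer = 1

1


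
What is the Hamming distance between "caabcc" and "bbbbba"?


Comparing "caabcc" and "bbbbba" position by position:
  Position 0: 'c' vs 'b' => differ
  Position 1: 'a' vs 'b' => differ
  Position 2: 'a' vs 'b' => differ
  Position 3: 'b' vs 'b' => same
  Position 4: 'c' vs 'b' => differ
  Position 5: 'c' vs 'a' => differ
Total differences (Hamming distance): 5

5


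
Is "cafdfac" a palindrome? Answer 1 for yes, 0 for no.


Input: cafdfac
Reversed: cafdfac
  Compare pos 0 ('c') with pos 6 ('c'): match
  Compare pos 1 ('a') with pos 5 ('a'): match
  Compare pos 2 ('f') with pos 4 ('f'): match
Result: palindrome

1


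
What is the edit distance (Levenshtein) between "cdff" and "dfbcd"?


Computing edit distance: "cdff" -> "dfbcd"
DP table:
           d    f    b    c    d
      0    1    2    3    4    5
  c   1    1    2    3    3    4
  d   2    1    2    3    4    3
  f   3    2    1    2    3    4
  f   4    3    2    2    3    4
Edit distance = dp[4][5] = 4

4


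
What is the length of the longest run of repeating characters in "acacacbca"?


Input: "acacacbca"
Scanning for longest run:
  Position 1 ('c'): new char, reset run to 1
  Position 2 ('a'): new char, reset run to 1
  Position 3 ('c'): new char, reset run to 1
  Position 4 ('a'): new char, reset run to 1
  Position 5 ('c'): new char, reset run to 1
  Position 6 ('b'): new char, reset run to 1
  Position 7 ('c'): new char, reset run to 1
  Position 8 ('a'): new char, reset run to 1
Longest run: 'a' with length 1

1


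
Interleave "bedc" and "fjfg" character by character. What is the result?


Interleaving "bedc" and "fjfg":
  Position 0: 'b' from first, 'f' from second => "bf"
  Position 1: 'e' from first, 'j' from second => "ej"
  Position 2: 'd' from first, 'f' from second => "df"
  Position 3: 'c' from first, 'g' from second => "cg"
Result: bfejdfcg

bfejdfcg


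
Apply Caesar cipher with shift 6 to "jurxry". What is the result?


Caesar cipher: shift "jurxry" by 6
  'j' (pos 9) + 6 = pos 15 = 'p'
  'u' (pos 20) + 6 = pos 0 = 'a'
  'r' (pos 17) + 6 = pos 23 = 'x'
  'x' (pos 23) + 6 = pos 3 = 'd'
  'r' (pos 17) + 6 = pos 23 = 'x'
  'y' (pos 24) + 6 = pos 4 = 'e'
Result: paxdxe

paxdxe


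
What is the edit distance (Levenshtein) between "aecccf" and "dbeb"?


Computing edit distance: "aecccf" -> "dbeb"
DP table:
           d    b    e    b
      0    1    2    3    4
  a   1    1    2    3    4
  e   2    2    2    2    3
  c   3    3    3    3    3
  c   4    4    4    4    4
  c   5    5    5    5    5
  f   6    6    6    6    6
Edit distance = dp[6][4] = 6

6


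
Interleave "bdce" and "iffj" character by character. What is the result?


Interleaving "bdce" and "iffj":
  Position 0: 'b' from first, 'i' from second => "bi"
  Position 1: 'd' from first, 'f' from second => "df"
  Position 2: 'c' from first, 'f' from second => "cf"
  Position 3: 'e' from first, 'j' from second => "ej"
Result: bidfcfej

bidfcfej


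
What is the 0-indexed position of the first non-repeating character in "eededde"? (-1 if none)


Input: eededde
Character frequencies:
  'd': 3
  'e': 4
Scanning left to right for freq == 1:
  Position 0 ('e'): freq=4, skip
  Position 1 ('e'): freq=4, skip
  Position 2 ('d'): freq=3, skip
  Position 3 ('e'): freq=4, skip
  Position 4 ('d'): freq=3, skip
  Position 5 ('d'): freq=3, skip
  Position 6 ('e'): freq=4, skip
  No unique character found => answer = -1

-1


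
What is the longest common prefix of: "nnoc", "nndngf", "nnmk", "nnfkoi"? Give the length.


Words: nnoc, nndngf, nnmk, nnfkoi
  Position 0: all 'n' => match
  Position 1: all 'n' => match
  Position 2: ('o', 'd', 'm', 'f') => mismatch, stop
LCP = "nn" (length 2)

2


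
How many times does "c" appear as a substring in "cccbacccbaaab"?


Searching for "c" in "cccbacccbaaab"
Scanning each position:
  Position 0: "c" => MATCH
  Position 1: "c" => MATCH
  Position 2: "c" => MATCH
  Position 3: "b" => no
  Position 4: "a" => no
  Position 5: "c" => MATCH
  Position 6: "c" => MATCH
  Position 7: "c" => MATCH
  Position 8: "b" => no
  Position 9: "a" => no
  Position 10: "a" => no
  Position 11: "a" => no
  Position 12: "b" => no
Total occurrences: 6

6


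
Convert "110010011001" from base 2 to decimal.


Input: "110010011001" in base 2
Positional expansion:
  Digit '1' (value 1) x 2^11 = 2048
  Digit '1' (value 1) x 2^10 = 1024
  Digit '0' (value 0) x 2^9 = 0
  Digit '0' (value 0) x 2^8 = 0
  Digit '1' (value 1) x 2^7 = 128
  Digit '0' (value 0) x 2^6 = 0
  Digit '0' (value 0) x 2^5 = 0
  Digit '1' (value 1) x 2^4 = 16
  Digit '1' (value 1) x 2^3 = 8
  Digit '0' (value 0) x 2^2 = 0
  Digit '0' (value 0) x 2^1 = 0
  Digit '1' (value 1) x 2^0 = 1
Sum = 3225

3225


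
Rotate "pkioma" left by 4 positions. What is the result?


Input: "pkioma", rotate left by 4
First 4 characters: "pkio"
Remaining characters: "ma"
Concatenate remaining + first: "ma" + "pkio" = "mapkio"

mapkio


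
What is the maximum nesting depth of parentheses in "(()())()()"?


Input: "(()())()()"
Tracking depth:
  Position 0 '(': depth becomes 1
  Position 1 '(': depth becomes 2
  Position 2 ')': depth becomes 1
  Position 3 '(': depth becomes 2
  Position 4 ')': depth becomes 1
  Position 5 ')': depth becomes 0
  Position 6 '(': depth becomes 1
  Position 7 ')': depth becomes 0
  Position 8 '(': depth becomes 1
  Position 9 ')': depth becomes 0
Maximum depth reached: 2

2


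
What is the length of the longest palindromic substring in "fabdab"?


Input: "fabdab"
Checking substrings for palindromes:
  No multi-char palindromic substrings found
Longest palindromic substring: "f" with length 1

1


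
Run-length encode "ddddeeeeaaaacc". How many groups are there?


Input: ddddeeeeaaaacc
Scanning for consecutive runs:
  Group 1: 'd' x 4 (positions 0-3)
  Group 2: 'e' x 4 (positions 4-7)
  Group 3: 'a' x 4 (positions 8-11)
  Group 4: 'c' x 2 (positions 12-13)
Total groups: 4

4


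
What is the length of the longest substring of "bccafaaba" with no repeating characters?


Input: "bccafaaba"
Sliding window (track last position of each char):
  Position 0 ('b'): window [0,0] length 1 -- new best
  Position 1 ('c'): window [0,1] length 2 -- new best
  Position 2 ('c'): repeat (last at 1), move window start to 2
  Position 2 ('c'): window [2,2] length 1
  Position 3 ('a'): window [2,3] length 2
  Position 4 ('f'): window [2,4] length 3 -- new best
  Position 5 ('a'): repeat (last at 3), move window start to 4
  Position 5 ('a'): window [4,5] length 2
  Position 6 ('a'): repeat (last at 5), move window start to 6
  Position 6 ('a'): window [6,6] length 1
  Position 7 ('b'): window [6,7] length 2
  Position 8 ('a'): repeat (last at 6), move window start to 7
  Position 8 ('a'): window [7,8] length 2
Longest substring with no repeats: "caf" with length 3

3


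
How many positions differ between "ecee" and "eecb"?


Comparing "ecee" and "eecb" position by position:
  Position 0: 'e' vs 'e' => same
  Position 1: 'c' vs 'e' => DIFFER
  Position 2: 'e' vs 'c' => DIFFER
  Position 3: 'e' vs 'b' => DIFFER
Positions that differ: 3

3


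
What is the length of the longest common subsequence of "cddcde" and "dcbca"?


LCS of "cddcde" and "dcbca"
DP table:
           d    c    b    c    a
      0    0    0    0    0    0
  c   0    0    1    1    1    1
  d   0    1    1    1    1    1
  d   0    1    1    1    1    1
  c   0    1    2    2    2    2
  d   0    1    2    2    2    2
  e   0    1    2    2    2    2
LCS length = dp[6][5] = 2

2


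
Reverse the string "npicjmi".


Input: npicjmi
Reading characters right to left:
  Position 6: 'i'
  Position 5: 'm'
  Position 4: 'j'
  Position 3: 'c'
  Position 2: 'i'
  Position 1: 'p'
  Position 0: 'n'
Reversed: imjcipn

imjcipn


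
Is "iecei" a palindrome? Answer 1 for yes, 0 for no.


Input: iecei
Reversed: iecei
  Compare pos 0 ('i') with pos 4 ('i'): match
  Compare pos 1 ('e') with pos 3 ('e'): match
Result: palindrome

1


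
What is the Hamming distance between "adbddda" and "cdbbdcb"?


Comparing "adbddda" and "cdbbdcb" position by position:
  Position 0: 'a' vs 'c' => differ
  Position 1: 'd' vs 'd' => same
  Position 2: 'b' vs 'b' => same
  Position 3: 'd' vs 'b' => differ
  Position 4: 'd' vs 'd' => same
  Position 5: 'd' vs 'c' => differ
  Position 6: 'a' vs 'b' => differ
Total differences (Hamming distance): 4

4


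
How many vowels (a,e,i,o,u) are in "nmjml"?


Input: nmjml
Checking each character:
  'n' at position 0: consonant
  'm' at position 1: consonant
  'j' at position 2: consonant
  'm' at position 3: consonant
  'l' at position 4: consonant
Total vowels: 0

0


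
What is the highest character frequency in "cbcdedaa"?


Input: cbcdedaa
Character counts:
  'a': 2
  'b': 1
  'c': 2
  'd': 2
  'e': 1
Maximum frequency: 2

2


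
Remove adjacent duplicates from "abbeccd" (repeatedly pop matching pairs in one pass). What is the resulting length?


Input: abbeccd
Stack-based adjacent duplicate removal:
  Read 'a': push. Stack: a
  Read 'b': push. Stack: ab
  Read 'b': matches stack top 'b' => pop. Stack: a
  Read 'e': push. Stack: ae
  Read 'c': push. Stack: aec
  Read 'c': matches stack top 'c' => pop. Stack: ae
  Read 'd': push. Stack: aed
Final stack: "aed" (length 3)

3


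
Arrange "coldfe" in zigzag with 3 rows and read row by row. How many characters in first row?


Zigzag "coldfe" into 3 rows:
Placing characters:
  'c' => row 0
  'o' => row 1
  'l' => row 2
  'd' => row 1
  'f' => row 0
  'e' => row 1
Rows:
  Row 0: "cf"
  Row 1: "ode"
  Row 2: "l"
First row length: 2

2


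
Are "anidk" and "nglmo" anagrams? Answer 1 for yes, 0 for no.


Strings: "anidk", "nglmo"
Sorted first:  adikn
Sorted second: glmno
Differ at position 0: 'a' vs 'g' => not anagrams

0


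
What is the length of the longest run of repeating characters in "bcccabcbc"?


Input: "bcccabcbc"
Scanning for longest run:
  Position 1 ('c'): new char, reset run to 1
  Position 2 ('c'): continues run of 'c', length=2
  Position 3 ('c'): continues run of 'c', length=3
  Position 4 ('a'): new char, reset run to 1
  Position 5 ('b'): new char, reset run to 1
  Position 6 ('c'): new char, reset run to 1
  Position 7 ('b'): new char, reset run to 1
  Position 8 ('c'): new char, reset run to 1
Longest run: 'c' with length 3

3


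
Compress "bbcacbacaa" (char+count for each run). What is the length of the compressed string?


Input: bbcacbacaa
Runs:
  'b' x 2 => "b2"
  'c' x 1 => "c1"
  'a' x 1 => "a1"
  'c' x 1 => "c1"
  'b' x 1 => "b1"
  'a' x 1 => "a1"
  'c' x 1 => "c1"
  'a' x 2 => "a2"
Compressed: "b2c1a1c1b1a1c1a2"
Compressed length: 16

16


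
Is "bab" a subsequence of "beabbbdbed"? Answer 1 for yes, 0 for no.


Check if "bab" is a subsequence of "beabbbdbed"
Greedy scan:
  Position 0 ('b'): matches sub[0] = 'b'
  Position 1 ('e'): no match needed
  Position 2 ('a'): matches sub[1] = 'a'
  Position 3 ('b'): matches sub[2] = 'b'
  Position 4 ('b'): no match needed
  Position 5 ('b'): no match needed
  Position 6 ('d'): no match needed
  Position 7 ('b'): no match needed
  Position 8 ('e'): no match needed
  Position 9 ('d'): no match needed
All 3 characters matched => is a subsequence

1
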